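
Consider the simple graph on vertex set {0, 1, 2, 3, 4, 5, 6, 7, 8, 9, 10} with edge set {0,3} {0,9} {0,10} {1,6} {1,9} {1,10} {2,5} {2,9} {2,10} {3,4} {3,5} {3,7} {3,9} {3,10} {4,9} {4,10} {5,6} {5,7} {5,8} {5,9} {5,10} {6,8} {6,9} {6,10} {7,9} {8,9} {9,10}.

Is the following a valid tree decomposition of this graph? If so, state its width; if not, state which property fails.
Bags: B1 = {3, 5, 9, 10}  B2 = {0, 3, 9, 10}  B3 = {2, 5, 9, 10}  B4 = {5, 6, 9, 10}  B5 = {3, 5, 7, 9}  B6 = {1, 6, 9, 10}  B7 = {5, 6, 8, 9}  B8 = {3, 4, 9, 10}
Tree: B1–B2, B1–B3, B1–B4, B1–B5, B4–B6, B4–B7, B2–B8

Yes; width 3.

Checking the three conditions: (i) the bags cover all of {0, 1, 2, 3, 4, 5, 6, 7, 8, 9, 10}; (ii) for each edge, some bag contains both endpoints; (iii) the bags containing any fixed vertex form a subtree. All hold, so the decomposition is valid with width 4 − 1 = 3.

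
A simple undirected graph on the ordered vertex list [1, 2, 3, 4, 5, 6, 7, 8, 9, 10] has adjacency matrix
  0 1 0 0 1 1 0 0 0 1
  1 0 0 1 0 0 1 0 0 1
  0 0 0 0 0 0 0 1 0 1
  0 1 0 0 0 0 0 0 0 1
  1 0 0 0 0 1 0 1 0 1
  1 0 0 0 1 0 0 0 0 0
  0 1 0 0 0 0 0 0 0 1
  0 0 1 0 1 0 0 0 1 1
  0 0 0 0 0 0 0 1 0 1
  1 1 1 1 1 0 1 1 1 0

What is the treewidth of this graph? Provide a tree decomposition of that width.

Every bag has size at most 3, so the width is 3 − 1 = 2 and tw(G) ≤ 2. Conversely, {1, 2, 10} is a clique of size 3, and the vertices of any clique must share a bag in every tree decomposition; so some bag has ≥ 3 vertices and tw(G) ≥ 2. Therefore the treewidth is 2.

Treewidth 2.
One such decomposition:
Bags: B1 = {5, 8, 10}  B2 = {1, 5, 10}  B3 = {8, 9, 10}  B4 = {1, 2, 10}  B5 = {1, 5, 6}  B6 = {2, 4, 10}  B7 = {2, 7, 10}  B8 = {3, 8, 10}
Tree: B1–B2, B1–B3, B2–B4, B2–B5, B4–B6, B4–B7, B1–B8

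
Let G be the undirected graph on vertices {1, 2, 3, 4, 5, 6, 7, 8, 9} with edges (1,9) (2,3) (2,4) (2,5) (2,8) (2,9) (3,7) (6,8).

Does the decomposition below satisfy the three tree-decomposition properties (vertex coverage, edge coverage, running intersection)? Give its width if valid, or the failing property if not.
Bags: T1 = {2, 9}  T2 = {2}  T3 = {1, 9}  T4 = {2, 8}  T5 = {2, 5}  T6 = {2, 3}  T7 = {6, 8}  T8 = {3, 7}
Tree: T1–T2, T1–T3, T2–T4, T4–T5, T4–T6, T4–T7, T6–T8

No — vertex 4 appears in no bag.

A tree decomposition must satisfy three properties: every vertex lies in some bag; for every edge, both endpoints lie together in some bag; and for every vertex, the bags containing it form a connected subtree. Here vertex 4 appears in no bag, so the decomposition is invalid.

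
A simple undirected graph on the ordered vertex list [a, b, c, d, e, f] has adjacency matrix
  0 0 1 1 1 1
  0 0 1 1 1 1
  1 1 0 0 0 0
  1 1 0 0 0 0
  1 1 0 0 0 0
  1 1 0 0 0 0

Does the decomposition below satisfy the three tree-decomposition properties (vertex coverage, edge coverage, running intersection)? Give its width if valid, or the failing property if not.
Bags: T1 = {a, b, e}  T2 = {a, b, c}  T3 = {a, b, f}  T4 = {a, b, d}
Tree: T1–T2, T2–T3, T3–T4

Checking the three conditions: (i) the bags cover all of {a, b, c, d, e, f}; (ii) for each edge, some bag contains both endpoints; (iii) the bags containing any fixed vertex form a subtree. All hold, so the decomposition is valid with width 3 − 1 = 2.

Yes; width 2.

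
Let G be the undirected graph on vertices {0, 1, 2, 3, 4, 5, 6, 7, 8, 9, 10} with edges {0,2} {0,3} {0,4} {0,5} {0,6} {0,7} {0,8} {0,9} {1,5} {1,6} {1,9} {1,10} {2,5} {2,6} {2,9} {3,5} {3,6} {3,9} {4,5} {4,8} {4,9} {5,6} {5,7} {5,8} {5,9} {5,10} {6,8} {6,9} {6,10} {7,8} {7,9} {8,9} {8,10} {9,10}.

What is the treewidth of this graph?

A width-4 tree decomposition is:
Bags: B1 = {0, 5, 6, 8, 9}  B2 = {0, 4, 5, 8, 9}  B3 = {0, 5, 7, 8, 9}  B4 = {5, 6, 8, 9, 10}  B5 = {0, 3, 5, 6, 9}  B6 = {0, 2, 5, 6, 9}  B7 = {1, 5, 6, 9, 10}
Tree: B1–B2, B2–B3, B1–B4, B1–B5, B5–B6, B4–B7
Each bag holds 5 vertices, so the decomposition has width 4, which upper-bounds the treewidth. Conversely, {0, 4, 5, 8, 9} is a clique of size 5, and the vertices of any clique must share a bag in every tree decomposition; so some bag has ≥ 5 vertices and tw(G) ≥ 4. Combining the bounds, tw(G) = 4.

4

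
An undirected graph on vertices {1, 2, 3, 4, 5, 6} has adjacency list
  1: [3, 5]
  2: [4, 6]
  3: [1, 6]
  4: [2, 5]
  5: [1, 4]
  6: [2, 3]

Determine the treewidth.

2

A width-2 tree decomposition is:
Bags: B1 = {2, 4, 5}  B2 = {2, 5, 6}  B3 = {3, 5, 6}  B4 = {1, 3, 5}
Tree: B1–B2, B2–B3, B3–B4
Each bag holds 3 vertices, so the decomposition has width 2, which upper-bounds the treewidth. The edges 5–4–2–6–3–1–5 form a cycle, so G is not a tree and its treewidth is at least 2. Hence tw(G) = 2 exactly.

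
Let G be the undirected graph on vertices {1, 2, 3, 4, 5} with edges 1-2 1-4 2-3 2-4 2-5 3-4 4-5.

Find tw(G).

2

A width-2 tree decomposition is:
Bags: B1 = {2, 4, 5}  B2 = {1, 2, 4}  B3 = {2, 3, 4}
Tree: B1–B2, B1–B3
Each bag holds 3 vertices, so the decomposition has width 2, which upper-bounds the treewidth. For the lower bound, the 3 vertices {1, 2, 4} are pairwise adjacent, and any tree decomposition puts a clique entirely inside one bag — forcing width ≥ 2. Hence tw(G) = 2 exactly.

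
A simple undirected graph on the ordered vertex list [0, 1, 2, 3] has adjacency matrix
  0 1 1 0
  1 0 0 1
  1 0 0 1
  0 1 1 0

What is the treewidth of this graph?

A width-2 tree decomposition is:
Bags: B1 = {0, 2, 3}  B2 = {0, 1, 3}
Tree: B1–B2
Every bag has size at most 3, so the width is 3 − 1 = 2 and tw(G) ≤ 2. Since 0–2–3–1–0 is a cycle in G, G is not acyclic. Forests are exactly the graphs of treewidth ≤ 1, so tw(G) ≥ 2. Combining the bounds, tw(G) = 2.

2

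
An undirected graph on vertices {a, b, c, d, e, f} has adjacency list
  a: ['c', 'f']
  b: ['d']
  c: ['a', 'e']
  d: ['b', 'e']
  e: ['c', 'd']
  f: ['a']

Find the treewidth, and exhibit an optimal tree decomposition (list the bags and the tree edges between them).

Treewidth 1.
Bags: B1 = {b, d}  B2 = {d, e}  B3 = {c, e}  B4 = {a, c}  B5 = {a, f}
Tree: B1–B2, B2–B3, B3–B4, B4–B5

Each bag holds 2 vertices, so the decomposition has width 1, which upper-bounds the treewidth. G has an edge, so its treewidth is at least 1. Hence tw(G) = 1 exactly.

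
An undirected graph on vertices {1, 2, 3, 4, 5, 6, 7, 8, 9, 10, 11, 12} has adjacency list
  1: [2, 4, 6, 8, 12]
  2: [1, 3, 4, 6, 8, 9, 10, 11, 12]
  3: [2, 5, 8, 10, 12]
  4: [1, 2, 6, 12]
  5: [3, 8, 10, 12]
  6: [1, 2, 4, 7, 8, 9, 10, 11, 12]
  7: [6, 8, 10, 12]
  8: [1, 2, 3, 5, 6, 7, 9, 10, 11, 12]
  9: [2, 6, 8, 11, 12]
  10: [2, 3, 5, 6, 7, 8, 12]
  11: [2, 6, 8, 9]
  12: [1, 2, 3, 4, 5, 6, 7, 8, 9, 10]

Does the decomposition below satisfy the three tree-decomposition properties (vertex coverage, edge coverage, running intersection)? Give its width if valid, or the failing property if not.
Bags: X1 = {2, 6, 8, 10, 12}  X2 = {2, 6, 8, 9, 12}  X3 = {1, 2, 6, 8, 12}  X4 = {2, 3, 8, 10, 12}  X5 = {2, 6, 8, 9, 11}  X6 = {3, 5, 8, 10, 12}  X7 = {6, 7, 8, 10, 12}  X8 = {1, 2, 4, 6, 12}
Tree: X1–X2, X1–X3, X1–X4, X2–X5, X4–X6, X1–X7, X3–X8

Vertex coverage: the bags together contain {1, 2, 3, 4, 5, 6, 7, 8, 9, 10, 11, 12}, the full vertex set. Edge coverage: each edge of G has both endpoints in at least one bag. Running intersection: for every vertex, the bags containing it form a connected subtree. All three properties hold, so this is a valid tree decomposition of width max|bag| − 1 = 4, and hence tw(G) ≤ 4.

Yes; width 4.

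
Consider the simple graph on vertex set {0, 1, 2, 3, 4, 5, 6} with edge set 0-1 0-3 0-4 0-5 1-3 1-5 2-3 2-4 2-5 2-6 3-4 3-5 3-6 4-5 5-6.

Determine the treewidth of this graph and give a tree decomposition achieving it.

Each bag holds 4 vertices, so the decomposition has width 3, which upper-bounds the treewidth. On the other hand G contains the 4-clique {0, 1, 3, 5}. A clique must lie in a single bag of any decomposition, so no decomposition can have width below 3. Therefore the treewidth is 3.

Treewidth 3.
One such decomposition:
Bags: B1 = {0, 3, 4, 5}  B2 = {2, 3, 4, 5}  B3 = {0, 1, 3, 5}  B4 = {2, 3, 5, 6}
Tree: B1–B2, B1–B3, B2–B4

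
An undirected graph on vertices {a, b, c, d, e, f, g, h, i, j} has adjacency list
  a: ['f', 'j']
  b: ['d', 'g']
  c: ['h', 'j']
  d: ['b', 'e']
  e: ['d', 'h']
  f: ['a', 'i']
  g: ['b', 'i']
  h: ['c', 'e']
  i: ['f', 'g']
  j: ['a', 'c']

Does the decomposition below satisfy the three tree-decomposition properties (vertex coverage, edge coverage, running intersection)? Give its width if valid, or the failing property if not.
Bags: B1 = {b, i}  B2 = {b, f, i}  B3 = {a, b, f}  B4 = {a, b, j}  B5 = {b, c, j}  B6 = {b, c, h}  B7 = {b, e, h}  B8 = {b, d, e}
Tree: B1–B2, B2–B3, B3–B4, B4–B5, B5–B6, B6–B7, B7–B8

A tree decomposition must satisfy three properties: every vertex lies in some bag; for every edge, both endpoints lie together in some bag; and for every vertex, the bags containing it form a connected subtree. Here vertex g appears in no bag, so the decomposition is invalid.

No — vertex g appears in no bag.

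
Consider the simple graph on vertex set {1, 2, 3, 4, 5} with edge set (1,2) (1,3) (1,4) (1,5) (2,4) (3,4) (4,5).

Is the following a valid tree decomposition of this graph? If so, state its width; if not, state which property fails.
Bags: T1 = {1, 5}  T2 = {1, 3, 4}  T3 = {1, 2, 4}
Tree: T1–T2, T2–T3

No — edge (4,5) lies in no bag.

A tree decomposition must satisfy three properties: every vertex lies in some bag; for every edge, both endpoints lie together in some bag; and for every vertex, the bags containing it form a connected subtree. Here edge (4,5) lies in no bag, so the decomposition is invalid.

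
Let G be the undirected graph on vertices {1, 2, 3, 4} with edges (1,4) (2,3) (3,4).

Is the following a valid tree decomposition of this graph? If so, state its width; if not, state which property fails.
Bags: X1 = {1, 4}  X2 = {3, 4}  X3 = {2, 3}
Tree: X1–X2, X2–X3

Checking the three conditions: (i) the bags cover all of {1, 2, 3, 4}; (ii) for each edge, some bag contains both endpoints; (iii) the bags containing any fixed vertex form a subtree. All hold, so the decomposition is valid with width 2 − 1 = 1.

Yes; width 1.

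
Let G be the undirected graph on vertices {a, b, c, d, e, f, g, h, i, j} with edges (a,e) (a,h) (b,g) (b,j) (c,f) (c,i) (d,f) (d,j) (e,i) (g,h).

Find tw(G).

A width-2 tree decomposition is:
Bags: B1 = {b, g, j}  B2 = {d, g, j}  B3 = {d, f, g}  B4 = {c, f, g}  B5 = {c, g, i}  B6 = {e, g, i}  B7 = {a, e, g}  B8 = {a, g, h}
Tree: B1–B2, B2–B3, B3–B4, B4–B5, B5–B6, B6–B7, B7–B8
The largest bag has 3 vertices, giving width 2; this decomposition certifies tw(G) ≤ 2. For the lower bound, G contains the cycle g–b–j–d–f–c–i–e–a–h–g, so G is not a forest; only forests have treewidth ≤ 1, hence tw(G) ≥ 2. The upper and lower bounds meet at 2, so that is the treewidth.

2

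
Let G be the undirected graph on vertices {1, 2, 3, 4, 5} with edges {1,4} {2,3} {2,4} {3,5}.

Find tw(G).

A width-1 tree decomposition is:
Bags: B1 = {1, 4}  B2 = {2, 4}  B3 = {2, 3}  B4 = {3, 5}
Tree: B1–B2, B2–B3, B3–B4
The largest bag has 2 vertices, giving width 1; this decomposition certifies tw(G) ≤ 1. Since G has at least one edge (e.g. 1–4), it is not an edgeless graph, so tw(G) ≥ 1. Combining the bounds, tw(G) = 1.

1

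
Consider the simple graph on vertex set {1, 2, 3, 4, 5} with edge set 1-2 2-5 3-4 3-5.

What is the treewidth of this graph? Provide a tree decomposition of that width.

Treewidth 1.
One optimal decomposition is:
Bags: B1 = {3, 4}  B2 = {3, 5}  B3 = {2, 5}  B4 = {1, 2}
Tree: B1–B2, B2–B3, B3–B4

The largest bag has 2 vertices, giving width 1; this decomposition certifies tw(G) ≤ 1. G has an edge, so its treewidth is at least 1. Combining the bounds, tw(G) = 1.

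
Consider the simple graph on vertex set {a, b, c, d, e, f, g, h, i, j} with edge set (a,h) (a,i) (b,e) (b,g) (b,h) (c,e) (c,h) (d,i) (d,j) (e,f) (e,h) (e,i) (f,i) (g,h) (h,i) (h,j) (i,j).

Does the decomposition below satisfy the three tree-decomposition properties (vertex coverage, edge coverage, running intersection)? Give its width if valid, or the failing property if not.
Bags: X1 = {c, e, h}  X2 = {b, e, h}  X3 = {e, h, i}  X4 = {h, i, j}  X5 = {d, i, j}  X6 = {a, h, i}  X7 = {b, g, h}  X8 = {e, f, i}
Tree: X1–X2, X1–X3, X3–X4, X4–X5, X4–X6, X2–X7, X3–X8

Yes; width 2.

Every vertex of G appears in some bag (union = {a, b, c, d, e, f, g, h, i, j}); every edge is covered by a bag; and for each vertex v the set of bags containing v is connected in the bag tree. The decomposition is therefore valid. The largest bag has 3 vertices, so the width is 2.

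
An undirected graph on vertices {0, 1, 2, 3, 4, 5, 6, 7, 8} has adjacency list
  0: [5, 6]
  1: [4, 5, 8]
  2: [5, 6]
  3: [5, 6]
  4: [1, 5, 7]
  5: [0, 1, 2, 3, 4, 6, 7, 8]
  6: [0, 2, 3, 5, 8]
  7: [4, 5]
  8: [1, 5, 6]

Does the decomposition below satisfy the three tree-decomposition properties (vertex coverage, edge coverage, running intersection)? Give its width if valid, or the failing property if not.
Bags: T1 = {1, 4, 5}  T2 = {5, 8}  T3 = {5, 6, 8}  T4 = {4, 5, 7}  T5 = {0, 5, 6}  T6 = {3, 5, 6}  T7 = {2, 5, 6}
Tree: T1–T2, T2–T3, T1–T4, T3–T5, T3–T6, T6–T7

A tree decomposition must satisfy three properties: every vertex lies in some bag; for every edge, both endpoints lie together in some bag; and for every vertex, the bags containing it form a connected subtree. Here edge (1,8) lies in no bag, so the decomposition is invalid.

No — edge (1,8) lies in no bag.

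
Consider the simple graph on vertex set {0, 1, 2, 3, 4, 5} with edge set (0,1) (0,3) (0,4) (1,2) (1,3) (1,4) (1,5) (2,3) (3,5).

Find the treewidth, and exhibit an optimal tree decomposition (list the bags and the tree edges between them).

Every bag has size at most 3, so the width is 3 − 1 = 2 and tw(G) ≤ 2. Conversely, {0, 1, 3} is a clique of size 3, and the vertices of any clique must share a bag in every tree decomposition; so some bag has ≥ 3 vertices and tw(G) ≥ 2. Therefore the treewidth is 2.

Treewidth 2.
Bags: B1 = {0, 1, 3}  B2 = {1, 3, 5}  B3 = {1, 2, 3}  B4 = {0, 1, 4}
Tree: B1–B2, B1–B3, B1–B4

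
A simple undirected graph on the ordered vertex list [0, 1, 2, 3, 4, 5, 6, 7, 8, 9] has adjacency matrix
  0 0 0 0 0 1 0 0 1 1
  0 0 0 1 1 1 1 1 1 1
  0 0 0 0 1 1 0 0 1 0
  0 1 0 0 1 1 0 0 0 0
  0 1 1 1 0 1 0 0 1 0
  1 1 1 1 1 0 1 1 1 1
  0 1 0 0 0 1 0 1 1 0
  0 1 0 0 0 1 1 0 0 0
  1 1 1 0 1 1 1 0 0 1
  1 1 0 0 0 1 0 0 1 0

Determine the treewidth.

A width-3 tree decomposition is:
Bags: B1 = {1, 5, 8, 9}  B2 = {1, 4, 5, 8}  B3 = {1, 3, 4, 5}  B4 = {1, 5, 6, 8}  B5 = {1, 5, 6, 7}  B6 = {2, 4, 5, 8}  B7 = {0, 5, 8, 9}
Tree: B1–B2, B2–B3, B1–B4, B4–B5, B2–B6, B1–B7
Each bag holds 4 vertices, so the decomposition has width 3, which upper-bounds the treewidth. For the lower bound, the 4 vertices {0, 5, 8, 9} are pairwise adjacent, and any tree decomposition puts a clique entirely inside one bag — forcing width ≥ 3. Combining the bounds, tw(G) = 3.

3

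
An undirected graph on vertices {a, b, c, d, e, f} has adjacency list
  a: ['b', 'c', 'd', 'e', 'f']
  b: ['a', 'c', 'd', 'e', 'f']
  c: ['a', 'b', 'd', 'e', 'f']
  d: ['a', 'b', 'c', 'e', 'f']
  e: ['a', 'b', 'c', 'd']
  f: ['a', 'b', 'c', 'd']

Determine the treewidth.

4

A width-4 tree decomposition is:
Bags: B1 = {a, b, c, d, f}  B2 = {a, b, c, d, e}
Tree: B1–B2
Each bag holds 5 vertices, so the decomposition has width 4, which upper-bounds the treewidth. On the other hand G contains the 5-clique {a, b, c, d, e}. A clique must lie in a single bag of any decomposition, so no decomposition can have width below 4. The upper and lower bounds meet at 4, so that is the treewidth.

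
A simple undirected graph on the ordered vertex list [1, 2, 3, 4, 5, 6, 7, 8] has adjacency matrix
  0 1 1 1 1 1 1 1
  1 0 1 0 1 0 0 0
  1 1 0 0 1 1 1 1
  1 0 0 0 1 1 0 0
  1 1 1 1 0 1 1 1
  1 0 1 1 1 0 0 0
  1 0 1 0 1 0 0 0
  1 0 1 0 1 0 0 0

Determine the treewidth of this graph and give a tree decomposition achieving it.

The largest bag has 4 vertices, giving width 3; this decomposition certifies tw(G) ≤ 3. For the lower bound, the 4 vertices {1, 3, 5, 8} are pairwise adjacent, and any tree decomposition puts a clique entirely inside one bag — forcing width ≥ 3. Therefore the treewidth is 3.

Treewidth 3.
One optimal decomposition is:
Bags: B1 = {1, 3, 5, 7}  B2 = {1, 2, 3, 5}  B3 = {1, 3, 5, 6}  B4 = {1, 4, 5, 6}  B5 = {1, 3, 5, 8}
Tree: B1–B2, B1–B3, B3–B4, B2–B5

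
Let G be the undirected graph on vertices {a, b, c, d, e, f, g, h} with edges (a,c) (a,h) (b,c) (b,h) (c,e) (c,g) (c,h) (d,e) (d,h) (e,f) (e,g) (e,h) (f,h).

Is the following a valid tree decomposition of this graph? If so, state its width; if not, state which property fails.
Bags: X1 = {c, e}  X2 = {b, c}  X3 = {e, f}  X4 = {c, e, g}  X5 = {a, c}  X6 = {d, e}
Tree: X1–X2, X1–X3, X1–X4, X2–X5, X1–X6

A tree decomposition must satisfy three properties: every vertex lies in some bag; for every edge, both endpoints lie together in some bag; and for every vertex, the bags containing it form a connected subtree. Here vertex h appears in no bag, so the decomposition is invalid.

No — vertex h appears in no bag.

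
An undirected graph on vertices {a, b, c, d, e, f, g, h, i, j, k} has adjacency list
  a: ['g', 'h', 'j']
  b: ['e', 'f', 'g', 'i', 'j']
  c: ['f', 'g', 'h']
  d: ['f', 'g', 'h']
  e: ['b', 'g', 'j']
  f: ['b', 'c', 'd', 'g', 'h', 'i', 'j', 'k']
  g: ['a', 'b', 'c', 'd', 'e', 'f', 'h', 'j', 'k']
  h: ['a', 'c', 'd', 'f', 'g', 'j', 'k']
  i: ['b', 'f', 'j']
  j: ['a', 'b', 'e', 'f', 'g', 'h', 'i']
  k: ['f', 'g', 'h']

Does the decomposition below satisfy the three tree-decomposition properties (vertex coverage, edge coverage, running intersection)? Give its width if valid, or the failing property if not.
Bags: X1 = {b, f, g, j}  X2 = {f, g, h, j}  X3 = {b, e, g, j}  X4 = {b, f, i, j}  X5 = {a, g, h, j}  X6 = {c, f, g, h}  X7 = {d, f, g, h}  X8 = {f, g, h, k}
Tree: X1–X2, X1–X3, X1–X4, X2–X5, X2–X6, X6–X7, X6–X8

Yes; width 3.

Vertex coverage: the bags together contain {a, b, c, d, e, f, g, h, i, j, k}, the full vertex set. Edge coverage: each edge of G has both endpoints in at least one bag. Running intersection: for every vertex, the bags containing it form a connected subtree. All three properties hold, so this is a valid tree decomposition of width max|bag| − 1 = 3, and hence tw(G) ≤ 3.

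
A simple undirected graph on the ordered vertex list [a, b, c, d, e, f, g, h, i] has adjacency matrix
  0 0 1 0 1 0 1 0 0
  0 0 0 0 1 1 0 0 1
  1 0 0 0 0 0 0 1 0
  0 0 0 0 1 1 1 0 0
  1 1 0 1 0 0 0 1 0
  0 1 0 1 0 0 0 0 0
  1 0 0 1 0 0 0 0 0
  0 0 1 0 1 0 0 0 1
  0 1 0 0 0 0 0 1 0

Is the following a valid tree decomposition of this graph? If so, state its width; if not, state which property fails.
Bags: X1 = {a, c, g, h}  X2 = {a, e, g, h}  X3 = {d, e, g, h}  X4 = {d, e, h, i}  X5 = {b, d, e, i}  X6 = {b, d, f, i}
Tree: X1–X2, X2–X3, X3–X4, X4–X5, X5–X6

Yes; width 3.

Checking the three conditions: (i) the bags cover all of {a, b, c, d, e, f, g, h, i}; (ii) for each edge, some bag contains both endpoints; (iii) the bags containing any fixed vertex form a subtree. All hold, so the decomposition is valid with width 4 − 1 = 3.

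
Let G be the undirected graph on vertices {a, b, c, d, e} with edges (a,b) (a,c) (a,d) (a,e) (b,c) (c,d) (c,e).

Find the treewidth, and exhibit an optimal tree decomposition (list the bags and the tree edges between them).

Treewidth 2.
Bags: B1 = {a, c, d}  B2 = {a, c, e}  B3 = {a, b, c}
Tree: B1–B2, B2–B3

Each bag holds 3 vertices, so the decomposition has width 2, which upper-bounds the treewidth. Conversely, {a, c, d} is a clique of size 3, and the vertices of any clique must share a bag in every tree decomposition; so some bag has ≥ 3 vertices and tw(G) ≥ 2. Hence tw(G) = 2 exactly.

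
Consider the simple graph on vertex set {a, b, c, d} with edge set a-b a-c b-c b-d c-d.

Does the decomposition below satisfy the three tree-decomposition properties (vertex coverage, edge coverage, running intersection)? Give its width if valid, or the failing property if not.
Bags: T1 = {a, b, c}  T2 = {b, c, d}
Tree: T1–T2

Checking the three conditions: (i) the bags cover all of {a, b, c, d}; (ii) for each edge, some bag contains both endpoints; (iii) the bags containing any fixed vertex form a subtree. All hold, so the decomposition is valid with width 3 − 1 = 2.

Yes; width 2.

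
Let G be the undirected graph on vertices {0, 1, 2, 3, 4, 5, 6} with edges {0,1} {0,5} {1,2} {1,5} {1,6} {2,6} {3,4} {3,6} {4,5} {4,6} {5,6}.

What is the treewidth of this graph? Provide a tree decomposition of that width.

Treewidth 2.
One optimal decomposition is:
Bags: B1 = {4, 5, 6}  B2 = {1, 5, 6}  B3 = {1, 2, 6}  B4 = {0, 1, 5}  B5 = {3, 4, 6}
Tree: B1–B2, B2–B3, B2–B4, B1–B5

Every bag has size at most 3, so the width is 3 − 1 = 2 and tw(G) ≤ 2. For the lower bound, the 3 vertices {0, 1, 5} are pairwise adjacent, and any tree decomposition puts a clique entirely inside one bag — forcing width ≥ 2. Combining the bounds, tw(G) = 2.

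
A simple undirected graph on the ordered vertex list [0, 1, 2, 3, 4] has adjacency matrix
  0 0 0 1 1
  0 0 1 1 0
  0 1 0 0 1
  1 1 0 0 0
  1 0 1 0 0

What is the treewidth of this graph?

2

A width-2 tree decomposition is:
Bags: B1 = {0, 3, 4}  B2 = {1, 3, 4}  B3 = {1, 2, 4}
Tree: B1–B2, B2–B3
Every bag has size at most 3, so the width is 3 − 1 = 2 and tw(G) ≤ 2. For the lower bound, G contains the cycle 4–0–3–1–2–4, so G is not a forest; only forests have treewidth ≤ 1, hence tw(G) ≥ 2. The upper and lower bounds meet at 2, so that is the treewidth.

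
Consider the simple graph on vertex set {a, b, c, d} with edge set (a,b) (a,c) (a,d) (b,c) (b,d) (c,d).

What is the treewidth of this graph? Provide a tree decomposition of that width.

Treewidth 3.
One such decomposition:
Bags: B1 = {a, b, c, d}
Tree: (single bag)

A single bag containing all 4 vertices is trivially a valid decomposition of width 3. On the other hand G contains the 4-clique {a, b, c, d}. A clique must lie in a single bag of any decomposition, so no decomposition can have width below 3. Therefore the treewidth is 3.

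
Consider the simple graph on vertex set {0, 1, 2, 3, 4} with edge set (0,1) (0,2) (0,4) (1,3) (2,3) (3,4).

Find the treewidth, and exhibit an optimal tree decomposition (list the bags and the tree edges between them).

Treewidth 2.
One optimal decomposition is:
Bags: B1 = {0, 2, 3}  B2 = {0, 1, 3}  B3 = {0, 3, 4}
Tree: B1–B2, B2–B3

Each bag holds 3 vertices, so the decomposition has width 2, which upper-bounds the treewidth. For the lower bound, G contains the cycle 2–0–1–3–2, so G is not a forest; only forests have treewidth ≤ 1, hence tw(G) ≥ 2. Therefore the treewidth is 2.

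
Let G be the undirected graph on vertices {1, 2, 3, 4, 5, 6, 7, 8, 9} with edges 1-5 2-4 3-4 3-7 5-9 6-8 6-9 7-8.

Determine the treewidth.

A width-1 tree decomposition is:
Bags: B1 = {1, 5}  B2 = {5, 9}  B3 = {6, 9}  B4 = {6, 8}  B5 = {7, 8}  B6 = {3, 7}  B7 = {3, 4}  B8 = {2, 4}
Tree: B1–B2, B2–B3, B3–B4, B4–B5, B5–B6, B6–B7, B7–B8
Each bag holds 2 vertices, so the decomposition has width 1, which upper-bounds the treewidth. G has an edge, so its treewidth is at least 1. The upper and lower bounds meet at 1, so that is the treewidth.

1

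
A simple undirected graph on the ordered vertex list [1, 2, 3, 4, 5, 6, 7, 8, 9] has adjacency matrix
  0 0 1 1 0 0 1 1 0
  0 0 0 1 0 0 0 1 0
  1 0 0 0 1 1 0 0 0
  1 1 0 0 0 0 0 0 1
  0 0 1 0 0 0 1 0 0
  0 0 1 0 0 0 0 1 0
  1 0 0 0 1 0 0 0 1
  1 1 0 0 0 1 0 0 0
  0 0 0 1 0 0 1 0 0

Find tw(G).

3

A width-3 tree decomposition is:
Bags: B1 = {2, 4, 6, 8}  B2 = {1, 4, 6, 8}  B3 = {1, 3, 4, 6}  B4 = {1, 3, 4, 9}  B5 = {1, 3, 7, 9}  B6 = {3, 5, 7, 9}
Tree: B1–B2, B2–B3, B3–B4, B4–B5, B5–B6
Each bag holds 4 vertices, so the decomposition has width 3, which upper-bounds the treewidth. For the lower bound: the 4 vertex sets {2,6,8}, {4}, {1}, {3,5,7,9} are disjoint, each induces a connected subgraph, and every pair is joined by at least one edge of G. Contracting each set to a single vertex therefore yields K_{4} as a minor, and since treewidth is minor-monotone, tw(G) ≥ tw(K_{4}) = 3. Combining the bounds, tw(G) = 3.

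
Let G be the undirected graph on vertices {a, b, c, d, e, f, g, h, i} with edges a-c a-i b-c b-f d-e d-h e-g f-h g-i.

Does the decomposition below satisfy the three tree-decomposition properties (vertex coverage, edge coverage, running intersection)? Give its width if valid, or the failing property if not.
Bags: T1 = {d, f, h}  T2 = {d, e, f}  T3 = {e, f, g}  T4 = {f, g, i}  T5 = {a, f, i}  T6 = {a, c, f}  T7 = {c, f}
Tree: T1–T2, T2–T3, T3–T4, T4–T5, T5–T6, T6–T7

No — vertex b appears in no bag.

A tree decomposition must satisfy three properties: every vertex lies in some bag; for every edge, both endpoints lie together in some bag; and for every vertex, the bags containing it form a connected subtree. Here vertex b appears in no bag, so the decomposition is invalid.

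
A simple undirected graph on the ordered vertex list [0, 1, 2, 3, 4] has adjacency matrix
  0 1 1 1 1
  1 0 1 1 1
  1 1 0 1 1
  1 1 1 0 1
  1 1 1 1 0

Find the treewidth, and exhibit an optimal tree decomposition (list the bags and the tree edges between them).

Treewidth 4.
One such decomposition:
Bags: B1 = {0, 1, 2, 3, 4}
Tree: (single bag)

A single bag containing all 5 vertices is trivially a valid decomposition of width 4. On the other hand G contains the 5-clique {0, 1, 2, 3, 4}. A clique must lie in a single bag of any decomposition, so no decomposition can have width below 4. Hence tw(G) = 4 exactly.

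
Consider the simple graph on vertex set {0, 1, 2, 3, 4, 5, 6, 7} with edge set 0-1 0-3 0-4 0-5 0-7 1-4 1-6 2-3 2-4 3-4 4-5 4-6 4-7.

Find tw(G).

2

A width-2 tree decomposition is:
Bags: B1 = {0, 3, 4}  B2 = {2, 3, 4}  B3 = {0, 4, 5}  B4 = {0, 1, 4}  B5 = {1, 4, 6}  B6 = {0, 4, 7}
Tree: B1–B2, B1–B3, B3–B4, B4–B5, B1–B6
The largest bag has 3 vertices, giving width 2; this decomposition certifies tw(G) ≤ 2. For the lower bound, the 3 vertices {0, 1, 4} are pairwise adjacent, and any tree decomposition puts a clique entirely inside one bag — forcing width ≥ 2. The upper and lower bounds meet at 2, so that is the treewidth.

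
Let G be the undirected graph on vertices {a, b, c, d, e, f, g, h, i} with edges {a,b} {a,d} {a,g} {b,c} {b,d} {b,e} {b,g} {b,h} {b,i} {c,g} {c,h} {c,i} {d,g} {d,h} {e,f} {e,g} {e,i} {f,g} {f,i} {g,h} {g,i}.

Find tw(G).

A width-3 tree decomposition is:
Bags: B1 = {b, c, g, i}  B2 = {b, e, g, i}  B3 = {b, c, g, h}  B4 = {b, d, g, h}  B5 = {e, f, g, i}  B6 = {a, b, d, g}
Tree: B1–B2, B1–B3, B3–B4, B2–B5, B4–B6
The largest bag has 4 vertices, giving width 3; this decomposition certifies tw(G) ≤ 3. On the other hand G contains the 4-clique {e, f, g, i}. A clique must lie in a single bag of any decomposition, so no decomposition can have width below 3. Therefore the treewidth is 3.

3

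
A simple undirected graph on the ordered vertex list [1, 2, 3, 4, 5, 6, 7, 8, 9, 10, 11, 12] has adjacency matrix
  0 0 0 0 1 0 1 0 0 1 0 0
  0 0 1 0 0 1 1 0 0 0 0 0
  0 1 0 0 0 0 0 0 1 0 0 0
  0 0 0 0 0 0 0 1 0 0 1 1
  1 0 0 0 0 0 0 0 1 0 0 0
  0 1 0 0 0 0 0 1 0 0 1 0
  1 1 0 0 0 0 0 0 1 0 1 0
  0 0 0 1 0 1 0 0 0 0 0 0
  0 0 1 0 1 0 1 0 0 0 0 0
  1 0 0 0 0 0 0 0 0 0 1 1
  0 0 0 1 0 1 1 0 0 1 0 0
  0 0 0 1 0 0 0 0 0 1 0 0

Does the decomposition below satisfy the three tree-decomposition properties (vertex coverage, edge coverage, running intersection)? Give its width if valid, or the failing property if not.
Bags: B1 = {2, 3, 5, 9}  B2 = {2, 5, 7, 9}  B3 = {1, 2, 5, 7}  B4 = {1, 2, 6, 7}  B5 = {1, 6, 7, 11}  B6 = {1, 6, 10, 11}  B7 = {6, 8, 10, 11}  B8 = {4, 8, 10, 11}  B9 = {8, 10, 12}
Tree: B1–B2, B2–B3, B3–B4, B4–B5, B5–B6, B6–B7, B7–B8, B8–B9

No — edge (4,12) lies in no bag.

A tree decomposition must satisfy three properties: every vertex lies in some bag; for every edge, both endpoints lie together in some bag; and for every vertex, the bags containing it form a connected subtree. Here edge (4,12) lies in no bag, so the decomposition is invalid.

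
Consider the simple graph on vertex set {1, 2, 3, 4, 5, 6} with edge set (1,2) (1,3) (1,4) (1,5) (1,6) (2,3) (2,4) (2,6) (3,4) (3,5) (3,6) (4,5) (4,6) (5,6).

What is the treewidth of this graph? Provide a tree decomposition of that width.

Treewidth 4.
Bags: B1 = {1, 2, 3, 4, 6}  B2 = {1, 3, 4, 5, 6}
Tree: B1–B2

Each bag holds 5 vertices, so the decomposition has width 4, which upper-bounds the treewidth. On the other hand G contains the 5-clique {1, 2, 3, 4, 6}. A clique must lie in a single bag of any decomposition, so no decomposition can have width below 4. Combining the bounds, tw(G) = 4.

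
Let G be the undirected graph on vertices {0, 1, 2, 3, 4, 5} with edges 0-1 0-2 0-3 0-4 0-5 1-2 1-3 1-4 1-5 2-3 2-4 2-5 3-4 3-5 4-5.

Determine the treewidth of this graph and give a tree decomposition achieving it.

A single bag containing all 6 vertices is trivially a valid decomposition of width 5. For the lower bound, the 6 vertices {0, 1, 2, 3, 4, 5} are pairwise adjacent, and any tree decomposition puts a clique entirely inside one bag — forcing width ≥ 5. Combining the bounds, tw(G) = 5.

Treewidth 5.
Bags: B1 = {0, 1, 2, 3, 4, 5}
Tree: (single bag)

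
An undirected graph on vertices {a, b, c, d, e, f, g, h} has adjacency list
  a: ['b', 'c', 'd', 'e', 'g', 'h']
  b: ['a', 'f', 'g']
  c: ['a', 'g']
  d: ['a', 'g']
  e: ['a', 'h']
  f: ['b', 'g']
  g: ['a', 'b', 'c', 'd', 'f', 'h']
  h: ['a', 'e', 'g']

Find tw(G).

A width-2 tree decomposition is:
Bags: B1 = {a, b, g}  B2 = {a, d, g}  B3 = {a, g, h}  B4 = {a, c, g}  B5 = {a, e, h}  B6 = {b, f, g}
Tree: B1–B2, B1–B3, B1–B4, B3–B5, B1–B6
Every bag has size at most 3, so the width is 3 − 1 = 2 and tw(G) ≤ 2. For the lower bound, the 3 vertices {a, d, g} are pairwise adjacent, and any tree decomposition puts a clique entirely inside one bag — forcing width ≥ 2. Combining the bounds, tw(G) = 2.

2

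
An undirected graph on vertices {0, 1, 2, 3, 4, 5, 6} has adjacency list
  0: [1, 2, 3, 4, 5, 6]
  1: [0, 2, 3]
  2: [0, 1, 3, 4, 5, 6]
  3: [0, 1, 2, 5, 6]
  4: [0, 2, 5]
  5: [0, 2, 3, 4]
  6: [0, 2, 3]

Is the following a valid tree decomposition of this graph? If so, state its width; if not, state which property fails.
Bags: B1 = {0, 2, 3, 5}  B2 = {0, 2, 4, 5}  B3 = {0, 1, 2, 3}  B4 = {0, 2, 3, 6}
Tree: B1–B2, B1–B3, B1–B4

Every vertex of G appears in some bag (union = {0, 1, 2, 3, 4, 5, 6}); every edge is covered by a bag; and for each vertex v the set of bags containing v is connected in the bag tree. The decomposition is therefore valid. The largest bag has 4 vertices, so the width is 3.

Yes; width 3.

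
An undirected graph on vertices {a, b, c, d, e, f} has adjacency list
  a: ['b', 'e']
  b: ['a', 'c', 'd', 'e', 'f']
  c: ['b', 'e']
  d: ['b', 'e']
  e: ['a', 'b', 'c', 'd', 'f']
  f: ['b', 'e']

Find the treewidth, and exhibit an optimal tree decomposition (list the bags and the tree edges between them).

Treewidth 2.
One optimal decomposition is:
Bags: B1 = {b, c, e}  B2 = {b, e, f}  B3 = {b, d, e}  B4 = {a, b, e}
Tree: B1–B2, B2–B3, B2–B4

Every bag has size at most 3, so the width is 3 − 1 = 2 and tw(G) ≤ 2. For the lower bound, the 3 vertices {b, d, e} are pairwise adjacent, and any tree decomposition puts a clique entirely inside one bag — forcing width ≥ 2. Therefore the treewidth is 2.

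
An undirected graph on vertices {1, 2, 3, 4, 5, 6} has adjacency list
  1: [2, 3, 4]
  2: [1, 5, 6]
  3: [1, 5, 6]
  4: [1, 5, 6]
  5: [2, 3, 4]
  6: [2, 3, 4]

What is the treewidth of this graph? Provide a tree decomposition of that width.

Treewidth 3.
Bags: B1 = {1, 2, 5, 6}  B2 = {1, 3, 5, 6}  B3 = {1, 4, 5, 6}
Tree: B1–B2, B2–B3

Each bag holds 4 vertices, so the decomposition has width 3, which upper-bounds the treewidth. For the lower bound: the 4 vertex sets {2,5}, {1,3}, {6}, {4} are disjoint, each induces a connected subgraph, and every pair is joined by at least one edge of G. Contracting each set to a single vertex therefore yields K_{4} as a minor, and since treewidth is minor-monotone, tw(G) ≥ tw(K_{4}) = 3. Combining the bounds, tw(G) = 3.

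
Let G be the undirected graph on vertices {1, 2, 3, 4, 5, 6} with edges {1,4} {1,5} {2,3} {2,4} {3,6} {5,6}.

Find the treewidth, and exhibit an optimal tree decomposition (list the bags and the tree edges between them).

Treewidth 2.
One such decomposition:
Bags: B1 = {2, 3, 4}  B2 = {1, 3, 4}  B3 = {1, 3, 5}  B4 = {3, 5, 6}
Tree: B1–B2, B2–B3, B3–B4

The largest bag has 3 vertices, giving width 2; this decomposition certifies tw(G) ≤ 2. Since 3–2–4–1–5–6–3 is a cycle in G, G is not acyclic. Forests are exactly the graphs of treewidth ≤ 1, so tw(G) ≥ 2. Therefore the treewidth is 2.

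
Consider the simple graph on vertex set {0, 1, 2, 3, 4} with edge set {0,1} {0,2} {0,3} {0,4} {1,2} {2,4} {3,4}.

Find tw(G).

2

A width-2 tree decomposition is:
Bags: B1 = {0, 2, 4}  B2 = {0, 3, 4}  B3 = {0, 1, 2}
Tree: B1–B2, B1–B3
Each bag holds 3 vertices, so the decomposition has width 2, which upper-bounds the treewidth. On the other hand G contains the 3-clique {0, 1, 2}. A clique must lie in a single bag of any decomposition, so no decomposition can have width below 2. Hence tw(G) = 2 exactly.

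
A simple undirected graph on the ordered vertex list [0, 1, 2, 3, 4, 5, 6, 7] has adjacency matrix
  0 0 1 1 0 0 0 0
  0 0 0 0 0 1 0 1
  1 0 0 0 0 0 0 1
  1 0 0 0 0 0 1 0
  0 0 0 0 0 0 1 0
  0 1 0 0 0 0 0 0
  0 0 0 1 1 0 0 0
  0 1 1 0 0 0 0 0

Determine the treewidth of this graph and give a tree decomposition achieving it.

Treewidth 1.
One such decomposition:
Bags: B1 = {4, 6}  B2 = {3, 6}  B3 = {0, 3}  B4 = {0, 2}  B5 = {2, 7}  B6 = {1, 7}  B7 = {1, 5}
Tree: B1–B2, B2–B3, B3–B4, B4–B5, B5–B6, B6–B7

The largest bag has 2 vertices, giving width 1; this decomposition certifies tw(G) ≤ 1. Since G has at least one edge (e.g. 4–6), it is not an edgeless graph, so tw(G) ≥ 1. The upper and lower bounds meet at 1, so that is the treewidth.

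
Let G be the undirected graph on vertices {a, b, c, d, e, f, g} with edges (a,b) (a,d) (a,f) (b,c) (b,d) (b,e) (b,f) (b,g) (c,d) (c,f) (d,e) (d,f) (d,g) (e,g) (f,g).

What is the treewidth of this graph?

A width-3 tree decomposition is:
Bags: B1 = {b, d, f, g}  B2 = {b, d, e, g}  B3 = {a, b, d, f}  B4 = {b, c, d, f}
Tree: B1–B2, B1–B3, B3–B4
Each bag holds 4 vertices, so the decomposition has width 3, which upper-bounds the treewidth. Conversely, {b, d, e, g} is a clique of size 4, and the vertices of any clique must share a bag in every tree decomposition; so some bag has ≥ 4 vertices and tw(G) ≥ 3. Combining the bounds, tw(G) = 3.

3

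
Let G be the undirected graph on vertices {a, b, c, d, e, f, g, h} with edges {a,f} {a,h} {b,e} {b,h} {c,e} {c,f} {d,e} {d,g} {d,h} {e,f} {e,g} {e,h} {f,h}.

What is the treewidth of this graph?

2

A width-2 tree decomposition is:
Bags: B1 = {d, e, g}  B2 = {d, e, h}  B3 = {e, f, h}  B4 = {a, f, h}  B5 = {b, e, h}  B6 = {c, e, f}
Tree: B1–B2, B2–B3, B3–B4, B3–B5, B3–B6
Each bag holds 3 vertices, so the decomposition has width 2, which upper-bounds the treewidth. For the lower bound, the 3 vertices {d, e, g} are pairwise adjacent, and any tree decomposition puts a clique entirely inside one bag — forcing width ≥ 2. Combining the bounds, tw(G) = 2.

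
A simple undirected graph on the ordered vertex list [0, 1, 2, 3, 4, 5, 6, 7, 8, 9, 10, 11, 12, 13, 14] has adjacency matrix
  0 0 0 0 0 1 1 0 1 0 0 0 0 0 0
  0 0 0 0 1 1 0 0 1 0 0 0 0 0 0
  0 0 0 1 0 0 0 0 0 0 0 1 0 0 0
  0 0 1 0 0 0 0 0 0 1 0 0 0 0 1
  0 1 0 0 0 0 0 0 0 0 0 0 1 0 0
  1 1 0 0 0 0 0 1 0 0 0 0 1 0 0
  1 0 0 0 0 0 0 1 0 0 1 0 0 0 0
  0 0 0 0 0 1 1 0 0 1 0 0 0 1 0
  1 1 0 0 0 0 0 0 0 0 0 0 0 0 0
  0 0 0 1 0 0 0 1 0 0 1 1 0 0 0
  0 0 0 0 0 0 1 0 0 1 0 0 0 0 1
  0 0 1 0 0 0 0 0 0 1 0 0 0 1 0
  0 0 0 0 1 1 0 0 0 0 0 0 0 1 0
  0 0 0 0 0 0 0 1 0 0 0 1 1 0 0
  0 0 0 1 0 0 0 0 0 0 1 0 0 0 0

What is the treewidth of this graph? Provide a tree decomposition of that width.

Treewidth 3.
One optimal decomposition is:
Bags: B1 = {1, 4, 8, 12}  B2 = {1, 5, 8, 12}  B3 = {0, 5, 8, 12}  B4 = {0, 5, 12, 13}  B5 = {0, 5, 7, 13}  B6 = {0, 6, 7, 13}  B7 = {6, 7, 11, 13}  B8 = {6, 7, 9, 11}  B9 = {6, 9, 10, 11}  B10 = {2, 9, 10, 11}  B11 = {2, 3, 9, 10}  B12 = {2, 3, 10, 14}
Tree: B1–B2, B2–B3, B3–B4, B4–B5, B5–B6, B6–B7, B7–B8, B8–B9, B9–B10, B10–B11, B11–B12

Every bag has size at most 4, so the width is 4 − 1 = 3 and tw(G) ≤ 3. For the lower bound: the 4 vertex sets {1,4,8}, {12}, {5}, {0,6,7,13} are disjoint, each induces a connected subgraph, and every pair is joined by at least one edge of G. Contracting each set to a single vertex therefore yields K_{4} as a minor, and since treewidth is minor-monotone, tw(G) ≥ tw(K_{4}) = 3. Therefore the treewidth is 3.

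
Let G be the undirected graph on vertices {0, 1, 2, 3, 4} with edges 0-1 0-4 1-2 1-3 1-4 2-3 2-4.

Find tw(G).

2

A width-2 tree decomposition is:
Bags: B1 = {1, 2, 4}  B2 = {1, 2, 3}  B3 = {0, 1, 4}
Tree: B1–B2, B1–B3
The largest bag has 3 vertices, giving width 2; this decomposition certifies tw(G) ≤ 2. Conversely, {0, 1, 4} is a clique of size 3, and the vertices of any clique must share a bag in every tree decomposition; so some bag has ≥ 3 vertices and tw(G) ≥ 2. Hence tw(G) = 2 exactly.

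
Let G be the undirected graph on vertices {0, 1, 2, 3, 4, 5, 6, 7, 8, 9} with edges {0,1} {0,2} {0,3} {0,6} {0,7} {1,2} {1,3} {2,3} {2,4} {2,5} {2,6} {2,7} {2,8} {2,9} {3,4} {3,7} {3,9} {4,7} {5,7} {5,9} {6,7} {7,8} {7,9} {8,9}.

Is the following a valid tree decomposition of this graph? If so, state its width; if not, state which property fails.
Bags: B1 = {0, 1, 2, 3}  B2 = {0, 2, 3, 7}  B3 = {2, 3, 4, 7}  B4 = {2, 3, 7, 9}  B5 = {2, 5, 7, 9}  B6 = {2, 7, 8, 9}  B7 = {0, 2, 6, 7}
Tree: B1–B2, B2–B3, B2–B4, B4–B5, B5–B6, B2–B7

Yes; width 3.

Checking the three conditions: (i) the bags cover all of {0, 1, 2, 3, 4, 5, 6, 7, 8, 9}; (ii) for each edge, some bag contains both endpoints; (iii) the bags containing any fixed vertex form a subtree. All hold, so the decomposition is valid with width 4 − 1 = 3.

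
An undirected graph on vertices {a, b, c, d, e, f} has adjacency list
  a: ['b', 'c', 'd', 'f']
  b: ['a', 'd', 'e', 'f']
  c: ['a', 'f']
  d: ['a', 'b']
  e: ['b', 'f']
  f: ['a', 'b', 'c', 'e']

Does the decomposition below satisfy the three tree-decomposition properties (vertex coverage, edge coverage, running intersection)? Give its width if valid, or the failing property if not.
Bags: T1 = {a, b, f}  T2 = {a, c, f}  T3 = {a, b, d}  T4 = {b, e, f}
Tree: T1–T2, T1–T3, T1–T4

Yes; width 2.

Vertex coverage: the bags together contain {a, b, c, d, e, f}, the full vertex set. Edge coverage: each edge of G has both endpoints in at least one bag. Running intersection: for every vertex, the bags containing it form a connected subtree. All three properties hold, so this is a valid tree decomposition of width max|bag| − 1 = 2, and hence tw(G) ≤ 2.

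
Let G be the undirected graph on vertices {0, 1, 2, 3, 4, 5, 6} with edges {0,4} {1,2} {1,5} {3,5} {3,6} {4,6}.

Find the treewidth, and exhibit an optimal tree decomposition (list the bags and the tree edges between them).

Treewidth 1.
One such decomposition:
Bags: B1 = {3, 6}  B2 = {3, 5}  B3 = {1, 5}  B4 = {1, 2}  B5 = {4, 6}  B6 = {0, 4}
Tree: B1–B2, B2–B3, B3–B4, B1–B5, B5–B6

The largest bag has 2 vertices, giving width 1; this decomposition certifies tw(G) ≤ 1. Any graph with an edge has treewidth ≥ 1, and G has the edge 3–6. The upper and lower bounds meet at 1, so that is the treewidth.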